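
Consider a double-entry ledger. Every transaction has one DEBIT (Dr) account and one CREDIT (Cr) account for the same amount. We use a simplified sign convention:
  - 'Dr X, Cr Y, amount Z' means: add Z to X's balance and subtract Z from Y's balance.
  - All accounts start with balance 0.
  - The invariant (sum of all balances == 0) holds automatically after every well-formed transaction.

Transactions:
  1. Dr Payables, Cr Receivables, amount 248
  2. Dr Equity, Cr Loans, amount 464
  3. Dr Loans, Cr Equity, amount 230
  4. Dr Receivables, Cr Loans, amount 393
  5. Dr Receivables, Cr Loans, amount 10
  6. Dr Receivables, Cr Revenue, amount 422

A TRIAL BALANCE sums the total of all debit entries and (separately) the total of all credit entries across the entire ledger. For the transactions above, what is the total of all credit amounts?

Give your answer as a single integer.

Answer: 1767

Derivation:
Txn 1: credit+=248
Txn 2: credit+=464
Txn 3: credit+=230
Txn 4: credit+=393
Txn 5: credit+=10
Txn 6: credit+=422
Total credits = 1767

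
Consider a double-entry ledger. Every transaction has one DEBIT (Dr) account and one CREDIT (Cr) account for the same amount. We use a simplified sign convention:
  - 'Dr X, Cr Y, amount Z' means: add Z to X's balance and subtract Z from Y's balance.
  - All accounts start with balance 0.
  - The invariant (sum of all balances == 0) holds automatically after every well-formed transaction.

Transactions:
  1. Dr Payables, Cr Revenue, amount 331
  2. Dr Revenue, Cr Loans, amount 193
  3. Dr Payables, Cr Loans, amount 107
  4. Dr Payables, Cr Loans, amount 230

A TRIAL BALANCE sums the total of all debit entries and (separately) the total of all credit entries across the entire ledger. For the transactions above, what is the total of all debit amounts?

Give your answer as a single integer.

Answer: 861

Derivation:
Txn 1: debit+=331
Txn 2: debit+=193
Txn 3: debit+=107
Txn 4: debit+=230
Total debits = 861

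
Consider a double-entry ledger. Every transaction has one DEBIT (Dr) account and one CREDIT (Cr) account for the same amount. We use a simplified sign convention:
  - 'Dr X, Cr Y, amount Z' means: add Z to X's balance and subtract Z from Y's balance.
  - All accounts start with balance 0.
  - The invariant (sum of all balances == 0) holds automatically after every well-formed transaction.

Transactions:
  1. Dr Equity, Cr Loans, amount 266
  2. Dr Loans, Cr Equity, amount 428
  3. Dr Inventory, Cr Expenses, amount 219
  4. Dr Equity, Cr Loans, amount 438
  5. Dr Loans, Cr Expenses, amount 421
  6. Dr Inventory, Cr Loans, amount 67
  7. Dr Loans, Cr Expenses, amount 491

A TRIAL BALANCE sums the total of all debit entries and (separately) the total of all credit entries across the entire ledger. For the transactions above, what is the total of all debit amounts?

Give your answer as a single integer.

Answer: 2330

Derivation:
Txn 1: debit+=266
Txn 2: debit+=428
Txn 3: debit+=219
Txn 4: debit+=438
Txn 5: debit+=421
Txn 6: debit+=67
Txn 7: debit+=491
Total debits = 2330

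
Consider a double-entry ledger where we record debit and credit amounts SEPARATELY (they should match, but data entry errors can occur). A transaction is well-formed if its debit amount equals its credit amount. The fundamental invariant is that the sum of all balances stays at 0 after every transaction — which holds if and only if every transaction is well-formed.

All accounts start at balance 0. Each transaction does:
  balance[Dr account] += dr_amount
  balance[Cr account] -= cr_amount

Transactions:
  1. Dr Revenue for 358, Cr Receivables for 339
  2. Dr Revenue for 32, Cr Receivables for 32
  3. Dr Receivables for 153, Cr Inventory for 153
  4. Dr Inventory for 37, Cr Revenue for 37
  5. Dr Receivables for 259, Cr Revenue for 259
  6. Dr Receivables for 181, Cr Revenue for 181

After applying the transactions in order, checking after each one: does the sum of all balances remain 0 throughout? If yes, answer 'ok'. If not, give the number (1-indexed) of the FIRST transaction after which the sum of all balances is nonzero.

Answer: 1

Derivation:
After txn 1: dr=358 cr=339 sum_balances=19
After txn 2: dr=32 cr=32 sum_balances=19
After txn 3: dr=153 cr=153 sum_balances=19
After txn 4: dr=37 cr=37 sum_balances=19
After txn 5: dr=259 cr=259 sum_balances=19
After txn 6: dr=181 cr=181 sum_balances=19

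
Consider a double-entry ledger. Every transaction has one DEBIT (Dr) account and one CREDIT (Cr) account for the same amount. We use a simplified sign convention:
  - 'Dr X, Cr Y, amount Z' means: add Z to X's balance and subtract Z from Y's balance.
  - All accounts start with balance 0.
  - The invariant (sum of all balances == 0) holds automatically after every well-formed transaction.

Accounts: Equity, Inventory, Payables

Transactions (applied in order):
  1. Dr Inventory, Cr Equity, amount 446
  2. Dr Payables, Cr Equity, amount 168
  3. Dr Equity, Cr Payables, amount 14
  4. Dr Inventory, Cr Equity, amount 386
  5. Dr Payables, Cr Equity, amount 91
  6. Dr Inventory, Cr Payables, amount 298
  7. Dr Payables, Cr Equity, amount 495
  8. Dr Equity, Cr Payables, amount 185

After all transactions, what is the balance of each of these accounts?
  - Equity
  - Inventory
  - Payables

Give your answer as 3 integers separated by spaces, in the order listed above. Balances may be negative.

Answer: -1387 1130 257

Derivation:
After txn 1 (Dr Inventory, Cr Equity, amount 446): Equity=-446 Inventory=446
After txn 2 (Dr Payables, Cr Equity, amount 168): Equity=-614 Inventory=446 Payables=168
After txn 3 (Dr Equity, Cr Payables, amount 14): Equity=-600 Inventory=446 Payables=154
After txn 4 (Dr Inventory, Cr Equity, amount 386): Equity=-986 Inventory=832 Payables=154
After txn 5 (Dr Payables, Cr Equity, amount 91): Equity=-1077 Inventory=832 Payables=245
After txn 6 (Dr Inventory, Cr Payables, amount 298): Equity=-1077 Inventory=1130 Payables=-53
After txn 7 (Dr Payables, Cr Equity, amount 495): Equity=-1572 Inventory=1130 Payables=442
After txn 8 (Dr Equity, Cr Payables, amount 185): Equity=-1387 Inventory=1130 Payables=257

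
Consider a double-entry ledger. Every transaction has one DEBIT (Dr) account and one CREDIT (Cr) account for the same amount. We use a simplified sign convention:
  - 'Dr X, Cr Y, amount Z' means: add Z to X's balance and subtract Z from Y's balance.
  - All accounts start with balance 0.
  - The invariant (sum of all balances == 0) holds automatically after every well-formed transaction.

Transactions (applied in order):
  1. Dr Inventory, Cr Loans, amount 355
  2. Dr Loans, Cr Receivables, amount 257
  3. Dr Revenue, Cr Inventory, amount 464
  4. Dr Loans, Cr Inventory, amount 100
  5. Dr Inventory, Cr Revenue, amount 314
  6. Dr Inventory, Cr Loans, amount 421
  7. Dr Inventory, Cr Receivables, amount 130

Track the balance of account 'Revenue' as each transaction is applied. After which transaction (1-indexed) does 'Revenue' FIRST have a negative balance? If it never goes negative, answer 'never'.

Answer: never

Derivation:
After txn 1: Revenue=0
After txn 2: Revenue=0
After txn 3: Revenue=464
After txn 4: Revenue=464
After txn 5: Revenue=150
After txn 6: Revenue=150
After txn 7: Revenue=150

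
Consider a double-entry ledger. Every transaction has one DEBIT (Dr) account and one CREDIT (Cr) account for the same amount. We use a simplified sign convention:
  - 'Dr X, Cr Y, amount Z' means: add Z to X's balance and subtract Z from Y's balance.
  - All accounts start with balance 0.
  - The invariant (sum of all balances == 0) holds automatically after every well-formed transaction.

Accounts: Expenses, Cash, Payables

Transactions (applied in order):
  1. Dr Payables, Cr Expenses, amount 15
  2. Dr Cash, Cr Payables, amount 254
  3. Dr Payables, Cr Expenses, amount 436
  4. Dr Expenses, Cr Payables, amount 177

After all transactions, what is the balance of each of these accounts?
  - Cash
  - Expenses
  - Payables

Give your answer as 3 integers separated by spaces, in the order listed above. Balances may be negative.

After txn 1 (Dr Payables, Cr Expenses, amount 15): Expenses=-15 Payables=15
After txn 2 (Dr Cash, Cr Payables, amount 254): Cash=254 Expenses=-15 Payables=-239
After txn 3 (Dr Payables, Cr Expenses, amount 436): Cash=254 Expenses=-451 Payables=197
After txn 4 (Dr Expenses, Cr Payables, amount 177): Cash=254 Expenses=-274 Payables=20

Answer: 254 -274 20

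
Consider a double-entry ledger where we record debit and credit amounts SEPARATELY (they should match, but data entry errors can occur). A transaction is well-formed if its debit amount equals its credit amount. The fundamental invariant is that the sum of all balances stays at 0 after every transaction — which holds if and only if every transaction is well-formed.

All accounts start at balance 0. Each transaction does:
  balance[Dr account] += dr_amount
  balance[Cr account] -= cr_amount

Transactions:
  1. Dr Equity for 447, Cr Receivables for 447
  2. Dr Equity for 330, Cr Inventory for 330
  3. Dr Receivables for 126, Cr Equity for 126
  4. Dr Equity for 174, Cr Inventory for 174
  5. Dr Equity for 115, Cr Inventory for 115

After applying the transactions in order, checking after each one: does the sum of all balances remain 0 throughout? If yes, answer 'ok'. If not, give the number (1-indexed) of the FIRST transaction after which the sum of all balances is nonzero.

Answer: ok

Derivation:
After txn 1: dr=447 cr=447 sum_balances=0
After txn 2: dr=330 cr=330 sum_balances=0
After txn 3: dr=126 cr=126 sum_balances=0
After txn 4: dr=174 cr=174 sum_balances=0
After txn 5: dr=115 cr=115 sum_balances=0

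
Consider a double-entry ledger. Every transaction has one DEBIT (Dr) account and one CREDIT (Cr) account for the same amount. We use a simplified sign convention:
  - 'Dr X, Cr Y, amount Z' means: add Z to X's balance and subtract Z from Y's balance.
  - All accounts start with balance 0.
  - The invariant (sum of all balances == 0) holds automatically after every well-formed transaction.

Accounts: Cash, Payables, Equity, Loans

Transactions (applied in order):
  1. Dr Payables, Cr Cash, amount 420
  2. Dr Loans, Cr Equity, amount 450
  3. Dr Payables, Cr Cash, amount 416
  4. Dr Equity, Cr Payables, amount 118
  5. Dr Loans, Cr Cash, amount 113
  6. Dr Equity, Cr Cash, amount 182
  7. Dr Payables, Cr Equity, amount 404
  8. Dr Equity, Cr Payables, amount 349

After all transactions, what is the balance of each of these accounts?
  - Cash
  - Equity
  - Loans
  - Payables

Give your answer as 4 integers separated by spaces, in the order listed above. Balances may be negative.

After txn 1 (Dr Payables, Cr Cash, amount 420): Cash=-420 Payables=420
After txn 2 (Dr Loans, Cr Equity, amount 450): Cash=-420 Equity=-450 Loans=450 Payables=420
After txn 3 (Dr Payables, Cr Cash, amount 416): Cash=-836 Equity=-450 Loans=450 Payables=836
After txn 4 (Dr Equity, Cr Payables, amount 118): Cash=-836 Equity=-332 Loans=450 Payables=718
After txn 5 (Dr Loans, Cr Cash, amount 113): Cash=-949 Equity=-332 Loans=563 Payables=718
After txn 6 (Dr Equity, Cr Cash, amount 182): Cash=-1131 Equity=-150 Loans=563 Payables=718
After txn 7 (Dr Payables, Cr Equity, amount 404): Cash=-1131 Equity=-554 Loans=563 Payables=1122
After txn 8 (Dr Equity, Cr Payables, amount 349): Cash=-1131 Equity=-205 Loans=563 Payables=773

Answer: -1131 -205 563 773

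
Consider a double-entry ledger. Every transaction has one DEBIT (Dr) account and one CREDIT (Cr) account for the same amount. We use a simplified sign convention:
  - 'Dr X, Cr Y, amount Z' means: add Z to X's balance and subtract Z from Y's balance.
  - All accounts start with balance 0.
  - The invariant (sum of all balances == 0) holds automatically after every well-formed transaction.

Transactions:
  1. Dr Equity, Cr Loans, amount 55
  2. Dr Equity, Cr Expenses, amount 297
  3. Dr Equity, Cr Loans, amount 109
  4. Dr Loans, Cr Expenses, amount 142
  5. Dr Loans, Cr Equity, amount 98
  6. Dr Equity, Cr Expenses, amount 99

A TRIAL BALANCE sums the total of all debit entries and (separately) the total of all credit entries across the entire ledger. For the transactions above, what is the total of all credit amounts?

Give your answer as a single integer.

Txn 1: credit+=55
Txn 2: credit+=297
Txn 3: credit+=109
Txn 4: credit+=142
Txn 5: credit+=98
Txn 6: credit+=99
Total credits = 800

Answer: 800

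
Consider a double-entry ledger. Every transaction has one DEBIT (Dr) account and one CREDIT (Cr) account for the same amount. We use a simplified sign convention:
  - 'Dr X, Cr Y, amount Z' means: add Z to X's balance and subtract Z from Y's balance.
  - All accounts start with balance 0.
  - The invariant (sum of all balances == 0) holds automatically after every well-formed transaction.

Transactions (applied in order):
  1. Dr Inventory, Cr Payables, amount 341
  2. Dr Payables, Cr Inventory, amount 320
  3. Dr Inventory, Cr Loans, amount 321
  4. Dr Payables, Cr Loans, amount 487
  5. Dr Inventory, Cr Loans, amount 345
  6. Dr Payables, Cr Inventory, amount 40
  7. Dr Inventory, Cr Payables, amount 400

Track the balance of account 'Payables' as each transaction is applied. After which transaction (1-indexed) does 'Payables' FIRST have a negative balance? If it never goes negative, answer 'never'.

Answer: 1

Derivation:
After txn 1: Payables=-341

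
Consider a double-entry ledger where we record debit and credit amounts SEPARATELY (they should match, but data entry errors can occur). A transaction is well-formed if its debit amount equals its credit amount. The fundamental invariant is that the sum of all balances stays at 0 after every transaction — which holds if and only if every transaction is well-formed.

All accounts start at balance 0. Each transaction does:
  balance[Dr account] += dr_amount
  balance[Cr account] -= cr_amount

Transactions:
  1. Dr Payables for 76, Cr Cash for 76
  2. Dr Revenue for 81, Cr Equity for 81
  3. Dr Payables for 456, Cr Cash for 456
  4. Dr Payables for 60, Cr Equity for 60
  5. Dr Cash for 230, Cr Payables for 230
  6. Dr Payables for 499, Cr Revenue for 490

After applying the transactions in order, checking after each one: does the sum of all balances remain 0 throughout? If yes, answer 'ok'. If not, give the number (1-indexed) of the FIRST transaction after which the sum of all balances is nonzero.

After txn 1: dr=76 cr=76 sum_balances=0
After txn 2: dr=81 cr=81 sum_balances=0
After txn 3: dr=456 cr=456 sum_balances=0
After txn 4: dr=60 cr=60 sum_balances=0
After txn 5: dr=230 cr=230 sum_balances=0
After txn 6: dr=499 cr=490 sum_balances=9

Answer: 6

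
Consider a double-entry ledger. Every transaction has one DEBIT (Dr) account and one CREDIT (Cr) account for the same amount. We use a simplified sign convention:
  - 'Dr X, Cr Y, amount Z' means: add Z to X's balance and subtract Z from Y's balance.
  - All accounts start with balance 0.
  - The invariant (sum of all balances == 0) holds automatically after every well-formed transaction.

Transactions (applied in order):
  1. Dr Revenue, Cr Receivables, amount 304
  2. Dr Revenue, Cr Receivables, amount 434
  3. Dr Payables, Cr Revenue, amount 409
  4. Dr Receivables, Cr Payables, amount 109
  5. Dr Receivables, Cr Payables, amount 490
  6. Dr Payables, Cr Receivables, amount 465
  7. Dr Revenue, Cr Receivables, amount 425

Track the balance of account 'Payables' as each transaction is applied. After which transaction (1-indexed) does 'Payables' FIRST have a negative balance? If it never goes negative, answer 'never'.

After txn 1: Payables=0
After txn 2: Payables=0
After txn 3: Payables=409
After txn 4: Payables=300
After txn 5: Payables=-190

Answer: 5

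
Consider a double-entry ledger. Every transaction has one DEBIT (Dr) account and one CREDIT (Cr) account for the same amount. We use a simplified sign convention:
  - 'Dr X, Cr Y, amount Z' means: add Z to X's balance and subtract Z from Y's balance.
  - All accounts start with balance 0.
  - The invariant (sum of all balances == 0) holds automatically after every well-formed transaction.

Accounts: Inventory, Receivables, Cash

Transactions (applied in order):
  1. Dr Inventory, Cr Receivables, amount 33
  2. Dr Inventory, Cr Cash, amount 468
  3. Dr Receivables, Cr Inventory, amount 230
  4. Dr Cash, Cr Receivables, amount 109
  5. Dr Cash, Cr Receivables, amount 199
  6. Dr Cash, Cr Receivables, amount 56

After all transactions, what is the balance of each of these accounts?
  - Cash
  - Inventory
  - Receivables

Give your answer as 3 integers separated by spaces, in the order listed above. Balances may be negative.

Answer: -104 271 -167

Derivation:
After txn 1 (Dr Inventory, Cr Receivables, amount 33): Inventory=33 Receivables=-33
After txn 2 (Dr Inventory, Cr Cash, amount 468): Cash=-468 Inventory=501 Receivables=-33
After txn 3 (Dr Receivables, Cr Inventory, amount 230): Cash=-468 Inventory=271 Receivables=197
After txn 4 (Dr Cash, Cr Receivables, amount 109): Cash=-359 Inventory=271 Receivables=88
After txn 5 (Dr Cash, Cr Receivables, amount 199): Cash=-160 Inventory=271 Receivables=-111
After txn 6 (Dr Cash, Cr Receivables, amount 56): Cash=-104 Inventory=271 Receivables=-167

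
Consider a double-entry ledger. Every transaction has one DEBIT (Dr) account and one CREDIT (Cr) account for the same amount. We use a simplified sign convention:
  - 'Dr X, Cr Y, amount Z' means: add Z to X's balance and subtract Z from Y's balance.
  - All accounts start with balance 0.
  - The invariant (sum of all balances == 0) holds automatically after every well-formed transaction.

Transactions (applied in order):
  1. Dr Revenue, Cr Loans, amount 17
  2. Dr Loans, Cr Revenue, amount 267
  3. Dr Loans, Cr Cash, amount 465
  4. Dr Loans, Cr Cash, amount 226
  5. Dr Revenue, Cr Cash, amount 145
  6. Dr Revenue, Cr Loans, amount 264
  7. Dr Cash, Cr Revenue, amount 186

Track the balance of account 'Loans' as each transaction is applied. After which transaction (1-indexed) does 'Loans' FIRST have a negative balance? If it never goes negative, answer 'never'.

Answer: 1

Derivation:
After txn 1: Loans=-17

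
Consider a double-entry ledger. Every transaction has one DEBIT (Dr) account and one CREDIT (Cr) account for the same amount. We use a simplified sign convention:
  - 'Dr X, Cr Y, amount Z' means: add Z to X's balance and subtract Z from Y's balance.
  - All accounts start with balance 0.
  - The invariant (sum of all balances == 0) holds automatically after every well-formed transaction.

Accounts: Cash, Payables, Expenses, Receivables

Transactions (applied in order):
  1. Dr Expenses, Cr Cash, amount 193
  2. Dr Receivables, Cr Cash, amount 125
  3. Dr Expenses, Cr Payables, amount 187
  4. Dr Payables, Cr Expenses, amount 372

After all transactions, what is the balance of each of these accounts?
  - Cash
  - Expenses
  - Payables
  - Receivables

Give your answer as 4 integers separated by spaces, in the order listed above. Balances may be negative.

Answer: -318 8 185 125

Derivation:
After txn 1 (Dr Expenses, Cr Cash, amount 193): Cash=-193 Expenses=193
After txn 2 (Dr Receivables, Cr Cash, amount 125): Cash=-318 Expenses=193 Receivables=125
After txn 3 (Dr Expenses, Cr Payables, amount 187): Cash=-318 Expenses=380 Payables=-187 Receivables=125
After txn 4 (Dr Payables, Cr Expenses, amount 372): Cash=-318 Expenses=8 Payables=185 Receivables=125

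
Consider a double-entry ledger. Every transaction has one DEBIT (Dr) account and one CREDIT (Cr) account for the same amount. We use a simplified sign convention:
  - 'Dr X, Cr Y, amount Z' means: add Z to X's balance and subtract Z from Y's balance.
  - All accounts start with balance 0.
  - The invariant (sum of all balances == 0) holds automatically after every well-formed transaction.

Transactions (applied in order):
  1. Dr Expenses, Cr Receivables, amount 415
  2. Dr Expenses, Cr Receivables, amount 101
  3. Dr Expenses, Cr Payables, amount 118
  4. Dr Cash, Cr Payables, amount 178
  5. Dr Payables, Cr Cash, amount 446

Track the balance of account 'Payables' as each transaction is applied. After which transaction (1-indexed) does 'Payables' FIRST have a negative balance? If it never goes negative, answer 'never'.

Answer: 3

Derivation:
After txn 1: Payables=0
After txn 2: Payables=0
After txn 3: Payables=-118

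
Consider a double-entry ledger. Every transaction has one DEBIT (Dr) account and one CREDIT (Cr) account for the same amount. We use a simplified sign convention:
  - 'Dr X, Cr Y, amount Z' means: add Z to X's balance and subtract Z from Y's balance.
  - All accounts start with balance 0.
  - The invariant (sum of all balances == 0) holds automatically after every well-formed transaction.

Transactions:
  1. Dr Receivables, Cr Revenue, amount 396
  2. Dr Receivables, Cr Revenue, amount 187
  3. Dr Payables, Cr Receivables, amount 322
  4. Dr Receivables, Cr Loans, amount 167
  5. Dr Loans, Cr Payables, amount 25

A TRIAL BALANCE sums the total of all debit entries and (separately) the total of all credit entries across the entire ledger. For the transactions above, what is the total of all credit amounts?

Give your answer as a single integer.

Txn 1: credit+=396
Txn 2: credit+=187
Txn 3: credit+=322
Txn 4: credit+=167
Txn 5: credit+=25
Total credits = 1097

Answer: 1097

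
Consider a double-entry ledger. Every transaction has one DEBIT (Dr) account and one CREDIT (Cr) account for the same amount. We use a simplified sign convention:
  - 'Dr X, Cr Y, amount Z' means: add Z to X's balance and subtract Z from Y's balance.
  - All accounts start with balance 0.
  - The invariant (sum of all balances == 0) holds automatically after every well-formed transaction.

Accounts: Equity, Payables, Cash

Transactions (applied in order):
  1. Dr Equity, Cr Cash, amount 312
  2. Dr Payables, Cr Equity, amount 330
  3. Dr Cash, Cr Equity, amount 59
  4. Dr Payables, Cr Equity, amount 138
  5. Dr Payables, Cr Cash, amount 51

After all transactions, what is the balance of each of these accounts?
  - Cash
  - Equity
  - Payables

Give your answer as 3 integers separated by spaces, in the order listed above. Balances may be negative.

After txn 1 (Dr Equity, Cr Cash, amount 312): Cash=-312 Equity=312
After txn 2 (Dr Payables, Cr Equity, amount 330): Cash=-312 Equity=-18 Payables=330
After txn 3 (Dr Cash, Cr Equity, amount 59): Cash=-253 Equity=-77 Payables=330
After txn 4 (Dr Payables, Cr Equity, amount 138): Cash=-253 Equity=-215 Payables=468
After txn 5 (Dr Payables, Cr Cash, amount 51): Cash=-304 Equity=-215 Payables=519

Answer: -304 -215 519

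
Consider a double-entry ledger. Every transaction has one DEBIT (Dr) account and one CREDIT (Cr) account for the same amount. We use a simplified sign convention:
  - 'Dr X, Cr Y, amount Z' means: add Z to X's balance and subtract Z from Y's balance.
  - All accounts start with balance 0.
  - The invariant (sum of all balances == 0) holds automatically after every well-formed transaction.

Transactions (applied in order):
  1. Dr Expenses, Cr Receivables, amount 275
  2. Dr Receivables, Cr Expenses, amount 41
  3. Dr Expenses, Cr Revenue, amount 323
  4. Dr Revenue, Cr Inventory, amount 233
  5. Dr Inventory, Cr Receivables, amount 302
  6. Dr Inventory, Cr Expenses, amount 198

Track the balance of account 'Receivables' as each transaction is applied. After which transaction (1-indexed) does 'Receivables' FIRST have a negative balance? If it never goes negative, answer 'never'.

After txn 1: Receivables=-275

Answer: 1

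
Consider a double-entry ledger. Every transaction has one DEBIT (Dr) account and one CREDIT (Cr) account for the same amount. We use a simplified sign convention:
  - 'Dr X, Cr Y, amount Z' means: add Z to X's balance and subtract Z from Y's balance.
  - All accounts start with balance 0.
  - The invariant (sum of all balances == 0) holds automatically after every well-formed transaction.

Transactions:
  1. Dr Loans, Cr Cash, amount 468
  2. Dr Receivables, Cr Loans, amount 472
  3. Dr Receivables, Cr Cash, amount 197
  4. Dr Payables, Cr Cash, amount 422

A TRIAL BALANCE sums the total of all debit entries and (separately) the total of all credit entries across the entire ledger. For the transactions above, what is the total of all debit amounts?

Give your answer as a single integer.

Answer: 1559

Derivation:
Txn 1: debit+=468
Txn 2: debit+=472
Txn 3: debit+=197
Txn 4: debit+=422
Total debits = 1559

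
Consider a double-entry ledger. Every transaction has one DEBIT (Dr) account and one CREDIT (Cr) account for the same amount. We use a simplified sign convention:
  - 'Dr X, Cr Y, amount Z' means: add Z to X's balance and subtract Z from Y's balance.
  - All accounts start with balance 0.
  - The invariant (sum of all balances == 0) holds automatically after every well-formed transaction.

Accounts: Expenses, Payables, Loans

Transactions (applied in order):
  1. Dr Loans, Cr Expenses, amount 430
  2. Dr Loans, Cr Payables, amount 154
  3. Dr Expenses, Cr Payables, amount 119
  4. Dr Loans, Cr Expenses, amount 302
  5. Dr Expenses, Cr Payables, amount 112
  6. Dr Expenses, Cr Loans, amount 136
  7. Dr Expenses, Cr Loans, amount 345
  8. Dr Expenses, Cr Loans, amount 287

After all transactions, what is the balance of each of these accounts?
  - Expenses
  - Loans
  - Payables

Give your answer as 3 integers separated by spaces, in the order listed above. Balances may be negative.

After txn 1 (Dr Loans, Cr Expenses, amount 430): Expenses=-430 Loans=430
After txn 2 (Dr Loans, Cr Payables, amount 154): Expenses=-430 Loans=584 Payables=-154
After txn 3 (Dr Expenses, Cr Payables, amount 119): Expenses=-311 Loans=584 Payables=-273
After txn 4 (Dr Loans, Cr Expenses, amount 302): Expenses=-613 Loans=886 Payables=-273
After txn 5 (Dr Expenses, Cr Payables, amount 112): Expenses=-501 Loans=886 Payables=-385
After txn 6 (Dr Expenses, Cr Loans, amount 136): Expenses=-365 Loans=750 Payables=-385
After txn 7 (Dr Expenses, Cr Loans, amount 345): Expenses=-20 Loans=405 Payables=-385
After txn 8 (Dr Expenses, Cr Loans, amount 287): Expenses=267 Loans=118 Payables=-385

Answer: 267 118 -385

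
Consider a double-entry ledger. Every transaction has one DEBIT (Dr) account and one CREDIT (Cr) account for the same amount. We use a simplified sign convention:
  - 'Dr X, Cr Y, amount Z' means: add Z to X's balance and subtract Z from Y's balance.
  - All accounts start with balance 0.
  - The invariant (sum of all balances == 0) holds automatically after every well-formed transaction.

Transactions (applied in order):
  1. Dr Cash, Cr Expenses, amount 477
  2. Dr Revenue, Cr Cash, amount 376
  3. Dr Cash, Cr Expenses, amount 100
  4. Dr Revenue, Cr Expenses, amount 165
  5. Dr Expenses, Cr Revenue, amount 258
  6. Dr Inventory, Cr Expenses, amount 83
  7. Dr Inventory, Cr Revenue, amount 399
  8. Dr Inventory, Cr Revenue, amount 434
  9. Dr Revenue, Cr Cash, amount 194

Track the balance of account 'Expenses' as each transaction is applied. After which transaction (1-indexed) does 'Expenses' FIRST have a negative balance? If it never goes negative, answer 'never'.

Answer: 1

Derivation:
After txn 1: Expenses=-477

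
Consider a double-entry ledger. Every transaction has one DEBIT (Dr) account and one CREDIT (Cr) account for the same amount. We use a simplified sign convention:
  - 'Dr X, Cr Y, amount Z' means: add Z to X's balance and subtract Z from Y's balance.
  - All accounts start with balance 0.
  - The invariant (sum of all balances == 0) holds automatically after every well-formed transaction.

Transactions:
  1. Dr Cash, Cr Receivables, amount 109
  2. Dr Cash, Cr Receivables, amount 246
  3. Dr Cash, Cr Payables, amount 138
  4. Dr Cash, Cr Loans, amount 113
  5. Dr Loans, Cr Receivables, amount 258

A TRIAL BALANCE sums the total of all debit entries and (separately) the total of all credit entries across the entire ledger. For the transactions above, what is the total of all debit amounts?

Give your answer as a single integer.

Answer: 864

Derivation:
Txn 1: debit+=109
Txn 2: debit+=246
Txn 3: debit+=138
Txn 4: debit+=113
Txn 5: debit+=258
Total debits = 864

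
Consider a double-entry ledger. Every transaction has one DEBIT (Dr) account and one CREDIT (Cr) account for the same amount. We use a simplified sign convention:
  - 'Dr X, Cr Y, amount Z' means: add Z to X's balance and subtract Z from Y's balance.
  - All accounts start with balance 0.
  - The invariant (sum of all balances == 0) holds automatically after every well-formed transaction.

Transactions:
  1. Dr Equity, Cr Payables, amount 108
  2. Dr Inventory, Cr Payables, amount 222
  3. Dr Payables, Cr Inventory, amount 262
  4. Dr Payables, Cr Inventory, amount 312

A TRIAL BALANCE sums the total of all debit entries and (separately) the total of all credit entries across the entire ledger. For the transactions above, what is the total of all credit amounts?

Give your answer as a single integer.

Answer: 904

Derivation:
Txn 1: credit+=108
Txn 2: credit+=222
Txn 3: credit+=262
Txn 4: credit+=312
Total credits = 904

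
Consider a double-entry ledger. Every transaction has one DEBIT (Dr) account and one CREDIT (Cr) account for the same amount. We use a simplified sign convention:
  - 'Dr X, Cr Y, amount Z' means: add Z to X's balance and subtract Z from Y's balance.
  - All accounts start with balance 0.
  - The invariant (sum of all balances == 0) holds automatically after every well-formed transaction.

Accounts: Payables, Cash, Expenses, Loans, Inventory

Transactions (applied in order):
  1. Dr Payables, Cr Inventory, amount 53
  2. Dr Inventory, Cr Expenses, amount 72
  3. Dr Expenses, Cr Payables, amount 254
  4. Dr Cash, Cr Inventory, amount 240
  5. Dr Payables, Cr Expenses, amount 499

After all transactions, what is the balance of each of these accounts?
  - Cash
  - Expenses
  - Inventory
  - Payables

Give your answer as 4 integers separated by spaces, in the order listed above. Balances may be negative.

After txn 1 (Dr Payables, Cr Inventory, amount 53): Inventory=-53 Payables=53
After txn 2 (Dr Inventory, Cr Expenses, amount 72): Expenses=-72 Inventory=19 Payables=53
After txn 3 (Dr Expenses, Cr Payables, amount 254): Expenses=182 Inventory=19 Payables=-201
After txn 4 (Dr Cash, Cr Inventory, amount 240): Cash=240 Expenses=182 Inventory=-221 Payables=-201
After txn 5 (Dr Payables, Cr Expenses, amount 499): Cash=240 Expenses=-317 Inventory=-221 Payables=298

Answer: 240 -317 -221 298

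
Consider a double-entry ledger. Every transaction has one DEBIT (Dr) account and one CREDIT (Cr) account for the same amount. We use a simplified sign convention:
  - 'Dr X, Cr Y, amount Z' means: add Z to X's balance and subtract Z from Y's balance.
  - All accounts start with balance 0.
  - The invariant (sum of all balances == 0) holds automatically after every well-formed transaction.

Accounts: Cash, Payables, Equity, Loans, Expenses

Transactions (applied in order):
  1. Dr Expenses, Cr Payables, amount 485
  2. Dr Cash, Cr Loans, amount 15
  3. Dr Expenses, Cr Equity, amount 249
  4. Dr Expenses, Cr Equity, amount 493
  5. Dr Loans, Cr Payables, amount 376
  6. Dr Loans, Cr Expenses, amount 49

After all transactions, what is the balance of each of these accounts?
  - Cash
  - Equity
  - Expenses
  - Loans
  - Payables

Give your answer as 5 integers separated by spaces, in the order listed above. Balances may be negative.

Answer: 15 -742 1178 410 -861

Derivation:
After txn 1 (Dr Expenses, Cr Payables, amount 485): Expenses=485 Payables=-485
After txn 2 (Dr Cash, Cr Loans, amount 15): Cash=15 Expenses=485 Loans=-15 Payables=-485
After txn 3 (Dr Expenses, Cr Equity, amount 249): Cash=15 Equity=-249 Expenses=734 Loans=-15 Payables=-485
After txn 4 (Dr Expenses, Cr Equity, amount 493): Cash=15 Equity=-742 Expenses=1227 Loans=-15 Payables=-485
After txn 5 (Dr Loans, Cr Payables, amount 376): Cash=15 Equity=-742 Expenses=1227 Loans=361 Payables=-861
After txn 6 (Dr Loans, Cr Expenses, amount 49): Cash=15 Equity=-742 Expenses=1178 Loans=410 Payables=-861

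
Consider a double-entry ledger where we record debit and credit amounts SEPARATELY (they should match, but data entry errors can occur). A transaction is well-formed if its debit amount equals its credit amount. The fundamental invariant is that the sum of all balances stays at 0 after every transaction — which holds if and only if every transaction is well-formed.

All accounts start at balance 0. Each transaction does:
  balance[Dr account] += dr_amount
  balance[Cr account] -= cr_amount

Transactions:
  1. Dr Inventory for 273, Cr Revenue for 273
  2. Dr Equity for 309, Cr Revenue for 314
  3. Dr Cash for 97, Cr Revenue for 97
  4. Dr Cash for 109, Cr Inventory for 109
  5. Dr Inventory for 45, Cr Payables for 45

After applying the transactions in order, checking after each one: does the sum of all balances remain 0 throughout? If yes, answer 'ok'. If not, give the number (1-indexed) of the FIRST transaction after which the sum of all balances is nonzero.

Answer: 2

Derivation:
After txn 1: dr=273 cr=273 sum_balances=0
After txn 2: dr=309 cr=314 sum_balances=-5
After txn 3: dr=97 cr=97 sum_balances=-5
After txn 4: dr=109 cr=109 sum_balances=-5
After txn 5: dr=45 cr=45 sum_balances=-5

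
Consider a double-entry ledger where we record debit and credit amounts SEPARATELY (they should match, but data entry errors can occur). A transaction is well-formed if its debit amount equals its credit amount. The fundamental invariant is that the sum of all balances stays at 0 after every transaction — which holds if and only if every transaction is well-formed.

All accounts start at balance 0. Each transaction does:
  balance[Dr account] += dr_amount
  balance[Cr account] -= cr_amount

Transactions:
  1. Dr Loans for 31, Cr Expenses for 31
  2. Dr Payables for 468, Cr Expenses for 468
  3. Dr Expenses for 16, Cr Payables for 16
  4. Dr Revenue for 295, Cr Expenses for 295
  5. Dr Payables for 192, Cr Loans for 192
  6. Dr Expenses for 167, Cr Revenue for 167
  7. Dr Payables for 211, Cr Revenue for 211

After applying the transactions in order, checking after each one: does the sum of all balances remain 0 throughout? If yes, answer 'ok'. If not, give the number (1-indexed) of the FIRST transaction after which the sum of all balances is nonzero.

After txn 1: dr=31 cr=31 sum_balances=0
After txn 2: dr=468 cr=468 sum_balances=0
After txn 3: dr=16 cr=16 sum_balances=0
After txn 4: dr=295 cr=295 sum_balances=0
After txn 5: dr=192 cr=192 sum_balances=0
After txn 6: dr=167 cr=167 sum_balances=0
After txn 7: dr=211 cr=211 sum_balances=0

Answer: ok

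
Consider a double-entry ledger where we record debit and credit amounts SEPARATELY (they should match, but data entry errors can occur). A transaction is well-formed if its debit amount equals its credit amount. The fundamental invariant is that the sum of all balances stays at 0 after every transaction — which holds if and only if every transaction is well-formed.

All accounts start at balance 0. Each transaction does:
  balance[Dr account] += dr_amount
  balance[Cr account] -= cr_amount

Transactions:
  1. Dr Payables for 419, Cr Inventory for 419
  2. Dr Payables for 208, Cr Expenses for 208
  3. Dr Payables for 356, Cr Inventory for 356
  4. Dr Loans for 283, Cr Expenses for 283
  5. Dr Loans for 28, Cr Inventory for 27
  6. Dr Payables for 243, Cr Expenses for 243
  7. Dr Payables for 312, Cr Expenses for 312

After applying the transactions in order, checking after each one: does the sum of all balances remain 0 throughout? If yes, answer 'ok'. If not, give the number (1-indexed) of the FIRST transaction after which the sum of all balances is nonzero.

After txn 1: dr=419 cr=419 sum_balances=0
After txn 2: dr=208 cr=208 sum_balances=0
After txn 3: dr=356 cr=356 sum_balances=0
After txn 4: dr=283 cr=283 sum_balances=0
After txn 5: dr=28 cr=27 sum_balances=1
After txn 6: dr=243 cr=243 sum_balances=1
After txn 7: dr=312 cr=312 sum_balances=1

Answer: 5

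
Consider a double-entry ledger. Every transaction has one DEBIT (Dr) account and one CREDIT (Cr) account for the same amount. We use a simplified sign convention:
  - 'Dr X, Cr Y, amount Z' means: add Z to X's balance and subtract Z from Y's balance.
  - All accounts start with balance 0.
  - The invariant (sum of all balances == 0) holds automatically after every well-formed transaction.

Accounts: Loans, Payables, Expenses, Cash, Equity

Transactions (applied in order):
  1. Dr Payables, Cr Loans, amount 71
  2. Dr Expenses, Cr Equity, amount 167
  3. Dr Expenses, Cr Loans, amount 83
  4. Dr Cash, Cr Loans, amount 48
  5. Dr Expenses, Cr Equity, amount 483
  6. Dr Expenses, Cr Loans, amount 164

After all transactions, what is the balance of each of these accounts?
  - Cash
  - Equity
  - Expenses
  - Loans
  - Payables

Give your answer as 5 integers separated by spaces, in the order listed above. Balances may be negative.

Answer: 48 -650 897 -366 71

Derivation:
After txn 1 (Dr Payables, Cr Loans, amount 71): Loans=-71 Payables=71
After txn 2 (Dr Expenses, Cr Equity, amount 167): Equity=-167 Expenses=167 Loans=-71 Payables=71
After txn 3 (Dr Expenses, Cr Loans, amount 83): Equity=-167 Expenses=250 Loans=-154 Payables=71
After txn 4 (Dr Cash, Cr Loans, amount 48): Cash=48 Equity=-167 Expenses=250 Loans=-202 Payables=71
After txn 5 (Dr Expenses, Cr Equity, amount 483): Cash=48 Equity=-650 Expenses=733 Loans=-202 Payables=71
After txn 6 (Dr Expenses, Cr Loans, amount 164): Cash=48 Equity=-650 Expenses=897 Loans=-366 Payables=71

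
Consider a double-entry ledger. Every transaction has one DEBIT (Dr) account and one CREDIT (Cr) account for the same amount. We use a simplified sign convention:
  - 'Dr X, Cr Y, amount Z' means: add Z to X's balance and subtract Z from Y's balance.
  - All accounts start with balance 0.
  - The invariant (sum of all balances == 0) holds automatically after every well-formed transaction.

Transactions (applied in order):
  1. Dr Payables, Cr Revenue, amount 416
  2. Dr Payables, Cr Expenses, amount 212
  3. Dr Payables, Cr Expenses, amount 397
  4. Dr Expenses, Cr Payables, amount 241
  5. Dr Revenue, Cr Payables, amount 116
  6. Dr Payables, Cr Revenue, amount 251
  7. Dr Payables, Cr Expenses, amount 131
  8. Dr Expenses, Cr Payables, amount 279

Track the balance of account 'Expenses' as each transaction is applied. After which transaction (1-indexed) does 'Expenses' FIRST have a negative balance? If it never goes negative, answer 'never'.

Answer: 2

Derivation:
After txn 1: Expenses=0
After txn 2: Expenses=-212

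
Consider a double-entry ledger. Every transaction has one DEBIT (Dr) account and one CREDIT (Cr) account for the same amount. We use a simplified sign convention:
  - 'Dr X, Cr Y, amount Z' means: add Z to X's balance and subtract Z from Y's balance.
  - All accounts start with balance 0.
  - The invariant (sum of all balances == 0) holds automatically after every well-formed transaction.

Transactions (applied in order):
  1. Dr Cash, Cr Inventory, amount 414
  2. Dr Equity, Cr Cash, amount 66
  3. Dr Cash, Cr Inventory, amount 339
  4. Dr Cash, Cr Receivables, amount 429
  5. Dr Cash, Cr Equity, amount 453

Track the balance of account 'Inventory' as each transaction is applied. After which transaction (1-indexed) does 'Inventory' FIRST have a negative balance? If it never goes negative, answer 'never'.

After txn 1: Inventory=-414

Answer: 1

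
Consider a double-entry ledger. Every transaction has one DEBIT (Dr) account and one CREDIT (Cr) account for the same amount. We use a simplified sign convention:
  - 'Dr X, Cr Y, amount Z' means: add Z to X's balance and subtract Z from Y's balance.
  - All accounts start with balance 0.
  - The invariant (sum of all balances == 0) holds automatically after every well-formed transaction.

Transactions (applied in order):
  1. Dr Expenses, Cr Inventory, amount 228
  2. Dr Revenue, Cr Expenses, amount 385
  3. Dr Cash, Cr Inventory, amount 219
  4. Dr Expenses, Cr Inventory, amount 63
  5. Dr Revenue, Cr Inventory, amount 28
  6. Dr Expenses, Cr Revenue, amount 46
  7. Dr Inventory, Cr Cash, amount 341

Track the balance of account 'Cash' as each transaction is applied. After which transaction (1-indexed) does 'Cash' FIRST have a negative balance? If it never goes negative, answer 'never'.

Answer: 7

Derivation:
After txn 1: Cash=0
After txn 2: Cash=0
After txn 3: Cash=219
After txn 4: Cash=219
After txn 5: Cash=219
After txn 6: Cash=219
After txn 7: Cash=-122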